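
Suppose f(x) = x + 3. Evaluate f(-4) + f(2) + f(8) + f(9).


f(-4) = -1
f(2) = 5
f(8) = 11
f(9) = 12
Sum = 27

27


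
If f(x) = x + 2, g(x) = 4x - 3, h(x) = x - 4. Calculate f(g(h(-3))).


-29


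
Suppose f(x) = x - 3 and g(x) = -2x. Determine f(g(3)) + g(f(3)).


f(g(3)) = -9
g(f(3)) = 0
Sum = -9

-9


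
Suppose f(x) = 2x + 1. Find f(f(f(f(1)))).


f(1) = 3
f(3) = 7
f(7) = 15
f(15) = 31

31


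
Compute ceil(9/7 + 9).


9/7 = 1.2857
1.2857 + 9 = 10.2857
ceil(10.2857) = 11

11


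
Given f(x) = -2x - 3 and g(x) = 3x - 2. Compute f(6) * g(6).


f(6) = -15
g(6) = 16
Product = -240

-240


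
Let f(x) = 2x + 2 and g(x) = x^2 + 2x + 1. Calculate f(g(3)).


g(3) = 16
f(16) = 34

34


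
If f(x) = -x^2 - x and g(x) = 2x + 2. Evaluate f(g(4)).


g(4) = 10
f(10) = (-1)*(10)^2 - 1*(10) = -110

-110


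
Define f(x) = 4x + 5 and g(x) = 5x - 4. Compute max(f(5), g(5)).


f(5) = 25
g(5) = 21
max = 25

25


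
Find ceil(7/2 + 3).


7/2 = 3.5
3.5 + 3 = 6.5
ceil(6.5) = 7

7


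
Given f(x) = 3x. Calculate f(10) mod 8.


f(10) = 30
30 mod 8 = 6

6


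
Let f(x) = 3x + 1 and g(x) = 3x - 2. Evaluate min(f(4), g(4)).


10


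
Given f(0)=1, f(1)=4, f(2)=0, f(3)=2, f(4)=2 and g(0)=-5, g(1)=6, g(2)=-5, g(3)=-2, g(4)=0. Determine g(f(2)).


-5


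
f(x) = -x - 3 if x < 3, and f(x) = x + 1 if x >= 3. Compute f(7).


7 satisfies x >= 3
f(7) = 8

8


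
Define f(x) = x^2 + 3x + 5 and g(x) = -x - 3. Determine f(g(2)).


g(2) = -5
f(-5) = 1*(-5)^2 + 3*(-5) + 5 = 15

15


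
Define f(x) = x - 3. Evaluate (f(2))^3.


f(2) = -1
(-1)^3 = -1

-1


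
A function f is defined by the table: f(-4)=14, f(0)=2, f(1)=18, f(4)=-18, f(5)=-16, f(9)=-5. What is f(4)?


Reading from the table at x = 4

-18


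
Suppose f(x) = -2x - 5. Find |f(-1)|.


f(-1) = -3
|-3| = 3

3


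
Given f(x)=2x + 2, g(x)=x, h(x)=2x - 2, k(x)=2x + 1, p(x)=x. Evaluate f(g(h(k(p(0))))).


p(0) = 0
k(0) = 1
h(1) = 0
g(0) = 0
f(0) = 2

2


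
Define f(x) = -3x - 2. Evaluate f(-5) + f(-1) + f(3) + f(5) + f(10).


-46


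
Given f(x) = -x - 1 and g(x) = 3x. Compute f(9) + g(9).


f(9) = -10
g(9) = 27
Sum = 17

17


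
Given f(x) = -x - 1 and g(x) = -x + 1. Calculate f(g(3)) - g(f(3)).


f(g(3)) = 1
g(f(3)) = 5
Difference = -4

-4


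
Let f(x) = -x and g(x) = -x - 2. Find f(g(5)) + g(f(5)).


f(g(5)) = 7
g(f(5)) = 3
Sum = 10

10


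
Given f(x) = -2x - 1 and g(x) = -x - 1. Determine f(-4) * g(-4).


f(-4) = 7
g(-4) = 3
Product = 21

21


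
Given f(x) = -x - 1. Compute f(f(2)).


f(2) = -3
f(-3) = 2

2


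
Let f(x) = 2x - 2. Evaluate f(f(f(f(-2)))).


f(-2) = -6
f(-6) = -14
f(-14) = -30
f(-30) = -62

-62


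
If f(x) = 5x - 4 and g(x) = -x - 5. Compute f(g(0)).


g(0) = -5
f(-5) = -29

-29


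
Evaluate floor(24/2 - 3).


24/2 = 12
12 - 3 = 9
floor(9) = 9

9


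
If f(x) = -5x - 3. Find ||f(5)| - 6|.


f(5) = -28
|-28| = 28
|28 - 6| = 22

22


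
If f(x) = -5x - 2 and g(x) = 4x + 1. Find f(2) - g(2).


f(2) = -12
g(2) = 9
Difference = -21

-21


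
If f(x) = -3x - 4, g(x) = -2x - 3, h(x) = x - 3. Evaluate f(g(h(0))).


h(0) = -3
g(-3) = 3
f(3) = -13

-13


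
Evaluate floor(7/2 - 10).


7/2 = 3.5
3.5 - 10 = -6.5
floor(-6.5) = -7

-7


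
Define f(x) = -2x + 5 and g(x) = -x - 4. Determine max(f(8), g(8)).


f(8) = -11
g(8) = -12
max = -11

-11


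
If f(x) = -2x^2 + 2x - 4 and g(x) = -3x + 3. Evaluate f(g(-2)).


g(-2) = 9
f(9) = (-2)*(9)^2 + 2*(9) - 4 = -148

-148


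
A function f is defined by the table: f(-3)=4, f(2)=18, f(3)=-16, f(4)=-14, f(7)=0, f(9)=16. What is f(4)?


Reading from the table at x = 4

-14


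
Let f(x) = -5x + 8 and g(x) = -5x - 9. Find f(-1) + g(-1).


f(-1) = 13
g(-1) = -4
Sum = 9

9


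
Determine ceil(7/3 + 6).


7/3 = 2.3333
2.3333 + 6 = 8.3333
ceil(8.3333) = 9

9


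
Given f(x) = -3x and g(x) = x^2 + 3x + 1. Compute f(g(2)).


g(2) = 11
f(11) = -33

-33


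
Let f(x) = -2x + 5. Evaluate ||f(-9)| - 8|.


f(-9) = 23
|23| = 23
|23 - 8| = 15

15


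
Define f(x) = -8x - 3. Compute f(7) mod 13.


f(7) = -59
-59 mod 13 = 6

6


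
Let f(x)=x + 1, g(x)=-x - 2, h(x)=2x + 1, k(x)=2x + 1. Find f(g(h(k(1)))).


k(1) = 3
h(3) = 7
g(7) = -9
f(-9) = -8

-8


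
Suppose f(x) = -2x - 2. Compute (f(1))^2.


f(1) = -4
(-4)^2 = 16

16


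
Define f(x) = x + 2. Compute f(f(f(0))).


f(0) = 2
f(2) = 4
f(4) = 6

6


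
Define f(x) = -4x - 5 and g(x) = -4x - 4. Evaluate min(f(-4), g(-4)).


f(-4) = 11
g(-4) = 12
min = 11

11


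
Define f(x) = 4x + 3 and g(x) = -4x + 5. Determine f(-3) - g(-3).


f(-3) = -9
g(-3) = 17
Difference = -26

-26


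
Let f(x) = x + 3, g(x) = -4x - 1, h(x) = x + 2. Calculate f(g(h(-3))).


h(-3) = -1
g(-1) = 3
f(3) = 6

6


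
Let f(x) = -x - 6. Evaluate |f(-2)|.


f(-2) = -4
|-4| = 4

4


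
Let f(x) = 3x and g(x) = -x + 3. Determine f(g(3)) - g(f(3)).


f(g(3)) = 0
g(f(3)) = -6
Difference = 6

6


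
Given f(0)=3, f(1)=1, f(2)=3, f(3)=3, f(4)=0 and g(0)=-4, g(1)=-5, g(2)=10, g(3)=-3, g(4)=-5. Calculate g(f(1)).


f(1) = 1
g(1) = -5

-5


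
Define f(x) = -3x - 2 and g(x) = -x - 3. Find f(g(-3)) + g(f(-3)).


f(g(-3)) = -2
g(f(-3)) = -10
Sum = -12

-12


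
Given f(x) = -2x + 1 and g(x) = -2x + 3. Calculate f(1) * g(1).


-1


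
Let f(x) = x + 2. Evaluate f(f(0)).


f(0) = 2
f(2) = 4

4


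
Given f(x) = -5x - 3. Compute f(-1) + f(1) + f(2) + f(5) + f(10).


-100


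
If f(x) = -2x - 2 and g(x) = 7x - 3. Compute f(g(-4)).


g(-4) = -31
f(-31) = 60

60


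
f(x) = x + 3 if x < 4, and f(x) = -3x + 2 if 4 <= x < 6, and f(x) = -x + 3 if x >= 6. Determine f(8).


8 satisfies x >= 6
f(8) = -5

-5


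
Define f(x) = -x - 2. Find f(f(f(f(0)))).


f(0) = -2
f(-2) = 0
f(0) = -2
f(-2) = 0

0


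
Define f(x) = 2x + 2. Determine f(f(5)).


f(5) = 12
f(12) = 26

26


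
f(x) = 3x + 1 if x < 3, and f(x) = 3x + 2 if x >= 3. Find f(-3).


-3 satisfies x < 3
f(-3) = -8

-8


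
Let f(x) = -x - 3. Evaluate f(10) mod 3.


f(10) = -13
-13 mod 3 = 2

2


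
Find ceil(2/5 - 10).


2/5 = 0.4
0.4 - 10 = -9.6
ceil(-9.6) = -9

-9


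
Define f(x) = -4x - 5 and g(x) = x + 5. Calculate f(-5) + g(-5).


f(-5) = 15
g(-5) = 0
Sum = 15

15


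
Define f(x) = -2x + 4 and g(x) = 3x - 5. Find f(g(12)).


g(12) = 31
f(31) = -58

-58


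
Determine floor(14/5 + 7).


14/5 = 2.8
2.8 + 7 = 9.8
floor(9.8) = 9

9


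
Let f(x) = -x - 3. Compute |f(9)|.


f(9) = -12
|-12| = 12

12


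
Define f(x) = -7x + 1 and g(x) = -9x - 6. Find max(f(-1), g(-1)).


f(-1) = 8
g(-1) = 3
max = 8

8


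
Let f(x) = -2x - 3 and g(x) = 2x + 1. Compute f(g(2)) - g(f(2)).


f(g(2)) = -13
g(f(2)) = -13
Difference = 0

0


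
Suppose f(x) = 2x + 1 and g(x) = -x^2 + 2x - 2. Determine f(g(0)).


g(0) = -2
f(-2) = -3

-3


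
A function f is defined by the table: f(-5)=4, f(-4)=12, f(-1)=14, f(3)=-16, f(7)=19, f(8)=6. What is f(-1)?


Reading from the table at x = -1

14


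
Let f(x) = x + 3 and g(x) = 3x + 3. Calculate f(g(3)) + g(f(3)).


f(g(3)) = 15
g(f(3)) = 21
Sum = 36

36


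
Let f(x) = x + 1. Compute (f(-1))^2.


f(-1) = 0
(0)^2 = 0

0


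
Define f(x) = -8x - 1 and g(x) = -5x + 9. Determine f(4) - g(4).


f(4) = -33
g(4) = -11
Difference = -22

-22


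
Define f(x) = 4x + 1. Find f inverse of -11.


Solve 4x + 1 = -11
x = (-11 - 1) / 4 = -3

-3


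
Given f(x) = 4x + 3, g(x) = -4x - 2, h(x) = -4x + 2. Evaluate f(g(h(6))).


h(6) = -22
g(-22) = 86
f(86) = 347

347


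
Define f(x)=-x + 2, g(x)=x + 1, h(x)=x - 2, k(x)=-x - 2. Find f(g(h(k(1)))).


k(1) = -3
h(-3) = -5
g(-5) = -4
f(-4) = 6

6


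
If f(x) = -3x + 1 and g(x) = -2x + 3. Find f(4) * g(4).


55


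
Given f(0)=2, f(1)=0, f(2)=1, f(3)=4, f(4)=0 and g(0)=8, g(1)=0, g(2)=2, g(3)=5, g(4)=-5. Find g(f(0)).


2


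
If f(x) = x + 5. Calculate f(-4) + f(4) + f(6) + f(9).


f(-4) = 1
f(4) = 9
f(6) = 11
f(9) = 14
Sum = 35

35


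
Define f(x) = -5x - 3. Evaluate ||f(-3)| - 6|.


6


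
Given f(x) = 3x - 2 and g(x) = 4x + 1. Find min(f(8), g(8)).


22


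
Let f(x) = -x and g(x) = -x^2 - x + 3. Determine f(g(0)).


g(0) = 3
f(3) = -3

-3


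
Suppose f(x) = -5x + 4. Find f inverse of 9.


Solve -5x + 4 = 9
x = (9 - 4) / (-5) = -1

-1


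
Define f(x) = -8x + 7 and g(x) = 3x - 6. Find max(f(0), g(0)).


7


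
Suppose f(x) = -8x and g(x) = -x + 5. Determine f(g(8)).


g(8) = -3
f(-3) = 24

24


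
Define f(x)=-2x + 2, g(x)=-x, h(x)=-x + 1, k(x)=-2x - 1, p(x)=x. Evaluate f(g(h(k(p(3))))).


p(3) = 3
k(3) = -7
h(-7) = 8
g(8) = -8
f(-8) = 18

18


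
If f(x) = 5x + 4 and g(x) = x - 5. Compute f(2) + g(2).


f(2) = 14
g(2) = -3
Sum = 11

11


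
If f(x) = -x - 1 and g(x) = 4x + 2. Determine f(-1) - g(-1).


f(-1) = 0
g(-1) = -2
Difference = 2

2


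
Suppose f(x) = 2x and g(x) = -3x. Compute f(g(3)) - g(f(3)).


0


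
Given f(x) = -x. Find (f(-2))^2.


f(-2) = 2
(2)^2 = 4

4


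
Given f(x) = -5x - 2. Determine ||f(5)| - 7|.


f(5) = -27
|-27| = 27
|27 - 7| = 20

20


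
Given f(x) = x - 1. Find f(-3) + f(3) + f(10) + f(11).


f(-3) = -4
f(3) = 2
f(10) = 9
f(11) = 10
Sum = 17

17


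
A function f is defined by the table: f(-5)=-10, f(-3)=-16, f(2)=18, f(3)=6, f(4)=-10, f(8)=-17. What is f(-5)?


Reading from the table at x = -5

-10


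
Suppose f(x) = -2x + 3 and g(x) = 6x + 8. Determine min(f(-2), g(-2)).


f(-2) = 7
g(-2) = -4
min = -4

-4


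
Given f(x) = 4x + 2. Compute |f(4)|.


f(4) = 18
|18| = 18

18


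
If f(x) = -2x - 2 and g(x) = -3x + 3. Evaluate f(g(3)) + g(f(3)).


f(g(3)) = 10
g(f(3)) = 27
Sum = 37

37


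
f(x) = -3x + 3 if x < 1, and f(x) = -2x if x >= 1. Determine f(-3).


-3 satisfies x < 1
f(-3) = 12

12


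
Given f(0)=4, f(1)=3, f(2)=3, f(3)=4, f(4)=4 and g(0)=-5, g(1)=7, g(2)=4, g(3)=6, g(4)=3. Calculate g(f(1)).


f(1) = 3
g(3) = 6

6


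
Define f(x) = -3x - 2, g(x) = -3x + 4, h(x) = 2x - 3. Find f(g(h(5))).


49


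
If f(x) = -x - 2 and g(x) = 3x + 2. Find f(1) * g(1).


f(1) = -3
g(1) = 5
Product = -15

-15


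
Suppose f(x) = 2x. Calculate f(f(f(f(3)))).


f(3) = 6
f(6) = 12
f(12) = 24
f(24) = 48

48


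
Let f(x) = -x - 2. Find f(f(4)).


4


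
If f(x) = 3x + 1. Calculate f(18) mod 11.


0


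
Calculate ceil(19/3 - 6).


19/3 = 6.3333
6.3333 - 6 = 0.3333
ceil(0.3333) = 1

1


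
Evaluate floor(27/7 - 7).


27/7 = 3.8571
3.8571 - 7 = -3.1429
floor(-3.1429) = -4

-4


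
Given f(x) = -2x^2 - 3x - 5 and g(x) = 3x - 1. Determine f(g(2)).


g(2) = 5
f(5) = (-2)*(5)^2 - 3*(5) - 5 = -70

-70


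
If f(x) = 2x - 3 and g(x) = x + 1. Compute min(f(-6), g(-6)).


f(-6) = -15
g(-6) = -5
min = -15

-15


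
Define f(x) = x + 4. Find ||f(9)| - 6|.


f(9) = 13
|13| = 13
|13 - 6| = 7

7


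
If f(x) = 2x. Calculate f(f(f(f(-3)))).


f(-3) = -6
f(-6) = -12
f(-12) = -24
f(-24) = -48

-48


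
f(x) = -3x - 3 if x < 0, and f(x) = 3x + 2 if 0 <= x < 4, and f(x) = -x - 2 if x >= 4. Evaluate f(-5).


-5 satisfies x < 0
f(-5) = 12

12


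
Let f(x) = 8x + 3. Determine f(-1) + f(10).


f(-1) = -5
f(10) = 83
Sum = 78

78


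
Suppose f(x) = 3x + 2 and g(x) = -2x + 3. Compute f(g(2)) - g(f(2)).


f(g(2)) = -1
g(f(2)) = -13
Difference = 12

12


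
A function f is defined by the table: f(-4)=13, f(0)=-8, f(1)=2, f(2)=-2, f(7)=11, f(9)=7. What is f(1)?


Reading from the table at x = 1

2


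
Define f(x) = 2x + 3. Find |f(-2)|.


f(-2) = -1
|-1| = 1

1


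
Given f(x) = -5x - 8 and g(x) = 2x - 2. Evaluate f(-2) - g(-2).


8


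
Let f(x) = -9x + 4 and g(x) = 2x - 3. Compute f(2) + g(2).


f(2) = -14
g(2) = 1
Sum = -13

-13


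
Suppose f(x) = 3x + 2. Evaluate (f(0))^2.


f(0) = 2
(2)^2 = 4

4


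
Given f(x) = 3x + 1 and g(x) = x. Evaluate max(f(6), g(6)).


19


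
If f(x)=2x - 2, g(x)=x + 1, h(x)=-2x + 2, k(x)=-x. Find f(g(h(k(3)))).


16


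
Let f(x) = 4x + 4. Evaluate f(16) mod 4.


f(16) = 68
68 mod 4 = 0

0


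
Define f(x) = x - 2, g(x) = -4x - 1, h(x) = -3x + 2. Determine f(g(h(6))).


h(6) = -16
g(-16) = 63
f(63) = 61

61


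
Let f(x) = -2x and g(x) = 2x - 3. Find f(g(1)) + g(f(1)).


f(g(1)) = 2
g(f(1)) = -7
Sum = -5

-5


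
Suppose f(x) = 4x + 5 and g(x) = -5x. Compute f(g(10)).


g(10) = -50
f(-50) = -195

-195


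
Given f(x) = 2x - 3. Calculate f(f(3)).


3


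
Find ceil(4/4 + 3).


4/4 = 1
1 + 3 = 4
ceil(4) = 4

4


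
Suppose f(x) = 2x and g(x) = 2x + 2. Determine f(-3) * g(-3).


f(-3) = -6
g(-3) = -4
Product = 24

24


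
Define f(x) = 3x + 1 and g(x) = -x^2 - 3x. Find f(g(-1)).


7


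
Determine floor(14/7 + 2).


14/7 = 2
2 + 2 = 4
floor(4) = 4

4


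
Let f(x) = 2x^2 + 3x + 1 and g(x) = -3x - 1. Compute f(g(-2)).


g(-2) = 5
f(5) = 2*(5)^2 + 3*(5) + 1 = 66

66


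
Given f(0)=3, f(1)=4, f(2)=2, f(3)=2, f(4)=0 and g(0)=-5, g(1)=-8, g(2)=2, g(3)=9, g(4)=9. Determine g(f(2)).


f(2) = 2
g(2) = 2

2


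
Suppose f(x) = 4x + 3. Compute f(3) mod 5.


f(3) = 15
15 mod 5 = 0

0


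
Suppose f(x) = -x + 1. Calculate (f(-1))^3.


f(-1) = 2
(2)^3 = 8

8


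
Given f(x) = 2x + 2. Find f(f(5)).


f(5) = 12
f(12) = 26

26


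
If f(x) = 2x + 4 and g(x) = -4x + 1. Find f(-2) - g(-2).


f(-2) = 0
g(-2) = 9
Difference = -9

-9


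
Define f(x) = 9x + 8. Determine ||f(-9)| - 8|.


f(-9) = -73
|-73| = 73
|73 - 8| = 65

65


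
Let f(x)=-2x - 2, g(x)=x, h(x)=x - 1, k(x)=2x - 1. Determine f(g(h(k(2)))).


k(2) = 3
h(3) = 2
g(2) = 2
f(2) = -6

-6


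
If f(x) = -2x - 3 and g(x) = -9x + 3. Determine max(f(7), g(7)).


-17


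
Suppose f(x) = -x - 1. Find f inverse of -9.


8


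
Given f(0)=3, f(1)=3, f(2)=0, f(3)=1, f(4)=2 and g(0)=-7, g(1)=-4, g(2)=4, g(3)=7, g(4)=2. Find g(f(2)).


-7


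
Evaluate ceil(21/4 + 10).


21/4 = 5.25
5.25 + 10 = 15.25
ceil(15.25) = 16

16


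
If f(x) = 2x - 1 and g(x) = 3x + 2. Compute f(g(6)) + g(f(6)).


74


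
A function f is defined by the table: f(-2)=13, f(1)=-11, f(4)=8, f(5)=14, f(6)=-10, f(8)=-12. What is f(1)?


Reading from the table at x = 1

-11


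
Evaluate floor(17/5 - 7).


-4


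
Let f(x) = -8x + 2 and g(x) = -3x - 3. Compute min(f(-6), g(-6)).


15


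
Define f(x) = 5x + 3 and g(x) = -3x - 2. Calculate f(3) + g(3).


f(3) = 18
g(3) = -11
Sum = 7

7


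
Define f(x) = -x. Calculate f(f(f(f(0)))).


f(0) = 0
f(0) = 0
f(0) = 0
f(0) = 0

0


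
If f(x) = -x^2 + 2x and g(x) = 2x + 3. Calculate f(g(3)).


g(3) = 9
f(9) = (-1)*(9)^2 + 2*(9) = -63

-63


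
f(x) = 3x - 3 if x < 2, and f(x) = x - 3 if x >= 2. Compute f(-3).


-3 satisfies x < 2
f(-3) = -12

-12


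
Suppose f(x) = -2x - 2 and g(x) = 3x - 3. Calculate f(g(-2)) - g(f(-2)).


f(g(-2)) = 16
g(f(-2)) = 3
Difference = 13

13


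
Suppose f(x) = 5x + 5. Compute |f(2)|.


15


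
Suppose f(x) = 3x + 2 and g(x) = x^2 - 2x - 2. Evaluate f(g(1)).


g(1) = -3
f(-3) = -7

-7


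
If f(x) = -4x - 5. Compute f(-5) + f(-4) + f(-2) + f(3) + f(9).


f(-5) = 15
f(-4) = 11
f(-2) = 3
f(3) = -17
f(9) = -41
Sum = -29

-29


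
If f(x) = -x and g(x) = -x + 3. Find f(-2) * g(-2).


f(-2) = 2
g(-2) = 5
Product = 10

10


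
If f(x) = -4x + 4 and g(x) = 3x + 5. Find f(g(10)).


-136


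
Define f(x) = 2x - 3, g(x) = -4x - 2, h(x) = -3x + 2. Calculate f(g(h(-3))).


h(-3) = 11
g(11) = -46
f(-46) = -95

-95


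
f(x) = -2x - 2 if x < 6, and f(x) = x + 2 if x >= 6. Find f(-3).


-3 satisfies x < 6
f(-3) = 4

4


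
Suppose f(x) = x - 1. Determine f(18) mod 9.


f(18) = 17
17 mod 9 = 8

8


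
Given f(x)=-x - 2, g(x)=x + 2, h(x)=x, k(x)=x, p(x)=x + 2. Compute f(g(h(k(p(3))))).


p(3) = 5
k(5) = 5
h(5) = 5
g(5) = 7
f(7) = -9

-9


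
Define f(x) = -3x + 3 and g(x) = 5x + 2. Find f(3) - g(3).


f(3) = -6
g(3) = 17
Difference = -23

-23


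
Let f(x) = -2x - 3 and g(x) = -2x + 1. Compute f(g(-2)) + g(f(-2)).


f(g(-2)) = -13
g(f(-2)) = -1
Sum = -14

-14


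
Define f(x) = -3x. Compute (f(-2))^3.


f(-2) = 6
(6)^3 = 216

216


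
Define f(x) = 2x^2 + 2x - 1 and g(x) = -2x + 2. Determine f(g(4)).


g(4) = -6
f(-6) = 2*(-6)^2 + 2*(-6) - 1 = 59

59


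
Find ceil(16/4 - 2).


16/4 = 4
4 - 2 = 2
ceil(2) = 2

2


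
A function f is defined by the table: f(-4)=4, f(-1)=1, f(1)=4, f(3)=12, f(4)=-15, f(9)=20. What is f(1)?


Reading from the table at x = 1

4


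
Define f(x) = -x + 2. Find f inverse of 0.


Solve -x + 2 = 0
x = (0 - 2) / (-1) = 2

2


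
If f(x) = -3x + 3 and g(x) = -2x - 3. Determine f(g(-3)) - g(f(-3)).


f(g(-3)) = -6
g(f(-3)) = -27
Difference = 21

21


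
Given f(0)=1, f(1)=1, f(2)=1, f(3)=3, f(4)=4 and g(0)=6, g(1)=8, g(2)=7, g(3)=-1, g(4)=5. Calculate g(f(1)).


f(1) = 1
g(1) = 8

8


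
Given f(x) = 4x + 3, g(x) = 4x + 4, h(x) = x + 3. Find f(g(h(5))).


h(5) = 8
g(8) = 36
f(36) = 147

147


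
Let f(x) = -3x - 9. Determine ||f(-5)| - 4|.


2


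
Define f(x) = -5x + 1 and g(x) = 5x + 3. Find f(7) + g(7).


f(7) = -34
g(7) = 38
Sum = 4

4


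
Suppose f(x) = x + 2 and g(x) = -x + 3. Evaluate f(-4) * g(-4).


-14


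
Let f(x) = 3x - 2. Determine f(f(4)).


f(4) = 10
f(10) = 28

28


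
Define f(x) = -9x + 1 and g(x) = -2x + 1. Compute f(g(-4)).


g(-4) = 9
f(9) = -80

-80


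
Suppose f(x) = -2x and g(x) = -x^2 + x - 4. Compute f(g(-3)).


g(-3) = -16
f(-16) = 32

32


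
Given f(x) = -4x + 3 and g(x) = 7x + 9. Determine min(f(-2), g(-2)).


-5


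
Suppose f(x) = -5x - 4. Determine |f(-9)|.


f(-9) = 41
|41| = 41

41


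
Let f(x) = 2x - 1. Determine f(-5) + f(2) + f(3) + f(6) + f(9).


25


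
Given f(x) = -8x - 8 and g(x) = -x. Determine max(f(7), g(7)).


-7


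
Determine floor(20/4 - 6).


20/4 = 5
5 - 6 = -1
floor(-1) = -1

-1


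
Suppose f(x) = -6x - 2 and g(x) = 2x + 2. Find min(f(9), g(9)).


f(9) = -56
g(9) = 20
min = -56

-56


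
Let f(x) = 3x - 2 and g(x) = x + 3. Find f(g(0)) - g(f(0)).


f(g(0)) = 7
g(f(0)) = 1
Difference = 6

6


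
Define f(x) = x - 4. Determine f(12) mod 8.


f(12) = 8
8 mod 8 = 0

0


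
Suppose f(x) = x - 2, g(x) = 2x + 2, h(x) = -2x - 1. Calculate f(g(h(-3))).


10


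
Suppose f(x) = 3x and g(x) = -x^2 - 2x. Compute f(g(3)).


g(3) = -15
f(-15) = -45

-45


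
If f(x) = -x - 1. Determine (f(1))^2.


4


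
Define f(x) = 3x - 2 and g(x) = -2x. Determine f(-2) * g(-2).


f(-2) = -8
g(-2) = 4
Product = -32

-32


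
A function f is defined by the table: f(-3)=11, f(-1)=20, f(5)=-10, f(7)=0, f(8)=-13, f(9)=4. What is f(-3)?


Reading from the table at x = -3

11


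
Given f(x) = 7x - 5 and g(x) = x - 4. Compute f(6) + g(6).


f(6) = 37
g(6) = 2
Sum = 39

39


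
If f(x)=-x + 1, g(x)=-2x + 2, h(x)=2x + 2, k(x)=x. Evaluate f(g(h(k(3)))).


k(3) = 3
h(3) = 8
g(8) = -14
f(-14) = 15

15


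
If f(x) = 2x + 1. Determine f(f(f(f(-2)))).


f(-2) = -3
f(-3) = -5
f(-5) = -9
f(-9) = -17

-17


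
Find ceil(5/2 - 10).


5/2 = 2.5
2.5 - 10 = -7.5
ceil(-7.5) = -7

-7


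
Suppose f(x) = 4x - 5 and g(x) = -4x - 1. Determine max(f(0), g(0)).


f(0) = -5
g(0) = -1
max = -1

-1


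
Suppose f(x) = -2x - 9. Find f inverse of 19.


-14


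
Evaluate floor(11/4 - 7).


11/4 = 2.75
2.75 - 7 = -4.25
floor(-4.25) = -5

-5


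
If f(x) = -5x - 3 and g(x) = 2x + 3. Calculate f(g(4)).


g(4) = 11
f(11) = -58

-58


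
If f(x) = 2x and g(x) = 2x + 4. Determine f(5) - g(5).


f(5) = 10
g(5) = 14
Difference = -4

-4


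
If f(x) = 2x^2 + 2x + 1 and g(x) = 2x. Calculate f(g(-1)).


g(-1) = -2
f(-2) = 2*(-2)^2 + 2*(-2) + 1 = 5

5


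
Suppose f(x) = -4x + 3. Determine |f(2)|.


5


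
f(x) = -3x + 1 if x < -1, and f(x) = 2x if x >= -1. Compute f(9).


18


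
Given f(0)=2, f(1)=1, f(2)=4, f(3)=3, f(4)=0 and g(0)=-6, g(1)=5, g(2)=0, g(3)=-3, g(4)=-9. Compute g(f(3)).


f(3) = 3
g(3) = -3

-3


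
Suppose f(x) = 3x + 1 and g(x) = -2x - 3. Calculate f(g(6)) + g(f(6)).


f(g(6)) = -44
g(f(6)) = -41
Sum = -85

-85


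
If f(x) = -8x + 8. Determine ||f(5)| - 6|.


f(5) = -32
|-32| = 32
|32 - 6| = 26

26


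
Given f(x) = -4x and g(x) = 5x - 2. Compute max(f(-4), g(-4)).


f(-4) = 16
g(-4) = -22
max = 16

16


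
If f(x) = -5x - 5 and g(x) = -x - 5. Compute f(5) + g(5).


f(5) = -30
g(5) = -10
Sum = -40

-40


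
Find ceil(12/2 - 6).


12/2 = 6
6 - 6 = 0
ceil(0) = 0

0


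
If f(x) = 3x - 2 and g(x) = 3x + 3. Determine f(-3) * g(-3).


f(-3) = -11
g(-3) = -6
Product = 66

66


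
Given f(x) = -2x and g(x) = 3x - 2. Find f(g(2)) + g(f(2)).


f(g(2)) = -8
g(f(2)) = -14
Sum = -22

-22


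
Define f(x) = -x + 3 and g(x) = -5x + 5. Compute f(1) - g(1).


f(1) = 2
g(1) = 0
Difference = 2

2


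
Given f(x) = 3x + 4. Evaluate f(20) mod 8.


0


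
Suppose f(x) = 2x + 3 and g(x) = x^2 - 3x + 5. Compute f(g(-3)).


g(-3) = 23
f(23) = 49

49


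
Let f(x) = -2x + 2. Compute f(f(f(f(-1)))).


f(-1) = 4
f(4) = -6
f(-6) = 14
f(14) = -26

-26


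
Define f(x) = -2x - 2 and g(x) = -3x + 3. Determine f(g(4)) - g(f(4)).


f(g(4)) = 16
g(f(4)) = 33
Difference = -17

-17


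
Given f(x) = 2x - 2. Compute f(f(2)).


f(2) = 2
f(2) = 2

2


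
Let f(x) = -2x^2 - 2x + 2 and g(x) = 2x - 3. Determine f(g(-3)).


g(-3) = -9
f(-9) = (-2)*(-9)^2 - 2*(-9) + 2 = -142

-142


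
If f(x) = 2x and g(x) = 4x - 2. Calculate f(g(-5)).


g(-5) = -22
f(-22) = -44

-44


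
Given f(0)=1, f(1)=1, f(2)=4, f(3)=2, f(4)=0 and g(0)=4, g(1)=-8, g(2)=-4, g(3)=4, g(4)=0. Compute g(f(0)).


f(0) = 1
g(1) = -8

-8


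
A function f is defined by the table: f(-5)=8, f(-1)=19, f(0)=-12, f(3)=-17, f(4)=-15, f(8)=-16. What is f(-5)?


8


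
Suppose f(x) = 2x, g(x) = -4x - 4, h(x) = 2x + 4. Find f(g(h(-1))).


h(-1) = 2
g(2) = -12
f(-12) = -24

-24


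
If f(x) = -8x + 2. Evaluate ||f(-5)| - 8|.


34


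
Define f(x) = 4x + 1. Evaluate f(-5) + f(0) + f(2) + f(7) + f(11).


f(-5) = -19
f(0) = 1
f(2) = 9
f(7) = 29
f(11) = 45
Sum = 65

65


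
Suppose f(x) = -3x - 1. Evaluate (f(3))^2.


f(3) = -10
(-10)^2 = 100

100


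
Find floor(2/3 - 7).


2/3 = 0.6667
0.6667 - 7 = -6.3333
floor(-6.3333) = -7

-7


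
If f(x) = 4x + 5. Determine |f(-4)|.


f(-4) = -11
|-11| = 11

11


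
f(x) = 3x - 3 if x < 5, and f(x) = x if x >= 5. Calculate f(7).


7


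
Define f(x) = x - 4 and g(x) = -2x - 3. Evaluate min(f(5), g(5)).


f(5) = 1
g(5) = -13
min = -13

-13


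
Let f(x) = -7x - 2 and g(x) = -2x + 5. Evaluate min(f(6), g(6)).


f(6) = -44
g(6) = -7
min = -44

-44


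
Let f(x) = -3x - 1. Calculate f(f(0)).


f(0) = -1
f(-1) = 2

2


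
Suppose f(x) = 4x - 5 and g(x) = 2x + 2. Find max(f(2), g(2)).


f(2) = 3
g(2) = 6
max = 6

6


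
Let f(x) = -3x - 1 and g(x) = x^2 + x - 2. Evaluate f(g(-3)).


-13


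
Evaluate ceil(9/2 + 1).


9/2 = 4.5
4.5 + 1 = 5.5
ceil(5.5) = 6

6


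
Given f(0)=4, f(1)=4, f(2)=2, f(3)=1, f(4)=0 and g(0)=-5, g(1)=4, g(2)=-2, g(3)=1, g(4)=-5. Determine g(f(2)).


-2


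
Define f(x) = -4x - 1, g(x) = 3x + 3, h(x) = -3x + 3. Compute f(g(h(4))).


h(4) = -9
g(-9) = -24
f(-24) = 95

95


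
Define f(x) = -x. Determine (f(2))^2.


f(2) = -2
(-2)^2 = 4

4


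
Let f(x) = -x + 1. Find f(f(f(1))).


f(1) = 0
f(0) = 1
f(1) = 0

0


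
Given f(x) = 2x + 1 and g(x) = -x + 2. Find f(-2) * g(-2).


f(-2) = -3
g(-2) = 4
Product = -12

-12


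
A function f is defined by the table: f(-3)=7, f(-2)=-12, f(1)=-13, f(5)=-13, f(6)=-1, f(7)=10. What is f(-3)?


Reading from the table at x = -3

7


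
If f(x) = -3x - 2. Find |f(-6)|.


f(-6) = 16
|16| = 16

16


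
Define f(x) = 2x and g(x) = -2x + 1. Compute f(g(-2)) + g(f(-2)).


f(g(-2)) = 10
g(f(-2)) = 9
Sum = 19

19


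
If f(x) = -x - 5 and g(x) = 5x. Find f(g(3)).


-20


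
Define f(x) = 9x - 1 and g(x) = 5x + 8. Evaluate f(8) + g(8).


f(8) = 71
g(8) = 48
Sum = 119

119


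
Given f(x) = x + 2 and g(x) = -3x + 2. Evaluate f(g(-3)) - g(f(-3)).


8


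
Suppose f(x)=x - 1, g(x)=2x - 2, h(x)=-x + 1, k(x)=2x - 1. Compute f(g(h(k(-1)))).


5


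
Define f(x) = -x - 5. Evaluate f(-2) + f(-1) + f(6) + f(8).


f(-2) = -3
f(-1) = -4
f(6) = -11
f(8) = -13
Sum = -31

-31


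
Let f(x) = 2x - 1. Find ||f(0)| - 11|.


f(0) = -1
|-1| = 1
|1 - 11| = 10

10


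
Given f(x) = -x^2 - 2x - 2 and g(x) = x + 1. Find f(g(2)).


g(2) = 3
f(3) = (-1)*(3)^2 - 2*(3) - 2 = -17

-17


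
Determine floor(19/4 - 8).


19/4 = 4.75
4.75 - 8 = -3.25
floor(-3.25) = -4

-4


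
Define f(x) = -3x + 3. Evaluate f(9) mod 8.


0


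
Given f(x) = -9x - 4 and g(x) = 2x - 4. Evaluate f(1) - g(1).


-11


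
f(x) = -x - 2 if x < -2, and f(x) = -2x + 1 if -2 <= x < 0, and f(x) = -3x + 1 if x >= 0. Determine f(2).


2 satisfies x >= 0
f(2) = -5

-5


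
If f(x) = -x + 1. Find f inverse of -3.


Solve -x + 1 = -3
x = (-3 - 1) / (-1) = 4

4


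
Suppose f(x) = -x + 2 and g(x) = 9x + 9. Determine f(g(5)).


-52


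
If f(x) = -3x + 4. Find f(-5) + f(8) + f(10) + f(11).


f(-5) = 19
f(8) = -20
f(10) = -26
f(11) = -29
Sum = -56

-56


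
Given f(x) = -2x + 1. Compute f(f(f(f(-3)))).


f(-3) = 7
f(7) = -13
f(-13) = 27
f(27) = -53

-53


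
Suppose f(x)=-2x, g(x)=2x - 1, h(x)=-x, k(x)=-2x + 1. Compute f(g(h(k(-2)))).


k(-2) = 5
h(5) = -5
g(-5) = -11
f(-11) = 22

22


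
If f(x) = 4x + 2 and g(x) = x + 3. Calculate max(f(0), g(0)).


f(0) = 2
g(0) = 3
max = 3

3


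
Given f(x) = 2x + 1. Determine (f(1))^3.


f(1) = 3
(3)^3 = 27

27


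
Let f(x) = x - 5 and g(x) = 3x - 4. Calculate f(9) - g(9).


-19


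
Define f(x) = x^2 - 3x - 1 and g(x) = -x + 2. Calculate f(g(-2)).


g(-2) = 4
f(4) = 1*(4)^2 - 3*(4) - 1 = 3

3


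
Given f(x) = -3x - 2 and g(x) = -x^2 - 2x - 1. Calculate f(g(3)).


g(3) = -16
f(-16) = 46

46


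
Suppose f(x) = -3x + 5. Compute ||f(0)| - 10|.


f(0) = 5
|5| = 5
|5 - 10| = 5

5


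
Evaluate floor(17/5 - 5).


17/5 = 3.4
3.4 - 5 = -1.6
floor(-1.6) = -2

-2


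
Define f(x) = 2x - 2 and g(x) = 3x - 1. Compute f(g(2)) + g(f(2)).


f(g(2)) = 8
g(f(2)) = 5
Sum = 13

13


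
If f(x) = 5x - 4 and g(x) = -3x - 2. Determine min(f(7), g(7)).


-23


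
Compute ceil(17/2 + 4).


17/2 = 8.5
8.5 + 4 = 12.5
ceil(12.5) = 13

13


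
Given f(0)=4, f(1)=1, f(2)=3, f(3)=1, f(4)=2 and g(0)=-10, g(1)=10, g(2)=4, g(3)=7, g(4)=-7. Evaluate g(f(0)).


f(0) = 4
g(4) = -7

-7


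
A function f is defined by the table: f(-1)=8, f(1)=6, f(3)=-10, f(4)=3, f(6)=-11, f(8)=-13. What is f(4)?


Reading from the table at x = 4

3


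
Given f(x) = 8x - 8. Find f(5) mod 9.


f(5) = 32
32 mod 9 = 5

5


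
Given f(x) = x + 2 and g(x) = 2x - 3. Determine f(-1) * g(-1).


f(-1) = 1
g(-1) = -5
Product = -5

-5


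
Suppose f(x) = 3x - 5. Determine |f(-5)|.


f(-5) = -20
|-20| = 20

20


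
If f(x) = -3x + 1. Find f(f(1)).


f(1) = -2
f(-2) = 7

7


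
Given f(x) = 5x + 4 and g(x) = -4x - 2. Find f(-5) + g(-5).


-3


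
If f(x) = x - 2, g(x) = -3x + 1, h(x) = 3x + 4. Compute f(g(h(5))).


-58


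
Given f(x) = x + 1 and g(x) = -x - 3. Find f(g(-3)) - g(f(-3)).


f(g(-3)) = 1
g(f(-3)) = -1
Difference = 2

2


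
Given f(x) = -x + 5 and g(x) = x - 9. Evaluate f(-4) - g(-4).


22


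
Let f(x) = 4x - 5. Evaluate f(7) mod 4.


3


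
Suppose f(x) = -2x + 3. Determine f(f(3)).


f(3) = -3
f(-3) = 9

9


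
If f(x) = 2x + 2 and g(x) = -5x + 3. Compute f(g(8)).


g(8) = -37
f(-37) = -72

-72


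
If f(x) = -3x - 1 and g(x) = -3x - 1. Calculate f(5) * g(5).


f(5) = -16
g(5) = -16
Product = 256

256


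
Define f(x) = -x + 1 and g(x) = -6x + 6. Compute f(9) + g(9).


f(9) = -8
g(9) = -48
Sum = -56

-56


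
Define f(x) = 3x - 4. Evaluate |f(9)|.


f(9) = 23
|23| = 23

23


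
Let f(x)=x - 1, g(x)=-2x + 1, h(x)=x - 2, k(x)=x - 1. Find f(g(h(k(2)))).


k(2) = 1
h(1) = -1
g(-1) = 3
f(3) = 2

2


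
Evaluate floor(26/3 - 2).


26/3 = 8.6667
8.6667 - 2 = 6.6667
floor(6.6667) = 6

6


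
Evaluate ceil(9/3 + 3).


9/3 = 3
3 + 3 = 6
ceil(6) = 6

6


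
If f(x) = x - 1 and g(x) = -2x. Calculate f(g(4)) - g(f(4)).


f(g(4)) = -9
g(f(4)) = -6
Difference = -3

-3


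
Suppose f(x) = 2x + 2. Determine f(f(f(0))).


f(0) = 2
f(2) = 6
f(6) = 14

14


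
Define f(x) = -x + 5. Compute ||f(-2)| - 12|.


f(-2) = 7
|7| = 7
|7 - 12| = 5

5


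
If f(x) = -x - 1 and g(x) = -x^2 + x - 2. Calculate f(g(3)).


g(3) = -8
f(-8) = 7

7


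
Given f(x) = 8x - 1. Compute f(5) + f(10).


f(5) = 39
f(10) = 79
Sum = 118

118


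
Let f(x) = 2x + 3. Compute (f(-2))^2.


1


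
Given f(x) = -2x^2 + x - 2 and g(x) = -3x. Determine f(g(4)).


-302


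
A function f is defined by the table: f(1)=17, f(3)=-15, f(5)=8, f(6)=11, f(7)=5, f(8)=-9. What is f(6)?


Reading from the table at x = 6

11


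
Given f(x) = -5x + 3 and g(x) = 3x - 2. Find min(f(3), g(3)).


f(3) = -12
g(3) = 7
min = -12

-12


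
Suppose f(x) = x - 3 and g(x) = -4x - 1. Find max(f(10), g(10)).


7


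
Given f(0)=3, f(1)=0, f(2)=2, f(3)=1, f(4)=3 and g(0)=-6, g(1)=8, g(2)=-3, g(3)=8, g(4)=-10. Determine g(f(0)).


f(0) = 3
g(3) = 8

8


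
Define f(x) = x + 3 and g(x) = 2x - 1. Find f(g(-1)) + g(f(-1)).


f(g(-1)) = 0
g(f(-1)) = 3
Sum = 3

3


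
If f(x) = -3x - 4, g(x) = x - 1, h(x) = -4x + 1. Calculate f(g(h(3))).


h(3) = -11
g(-11) = -12
f(-12) = 32

32


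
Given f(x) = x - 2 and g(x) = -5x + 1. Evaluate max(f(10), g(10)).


f(10) = 8
g(10) = -49
max = 8

8


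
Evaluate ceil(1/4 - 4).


1/4 = 0.25
0.25 - 4 = -3.75
ceil(-3.75) = -3

-3


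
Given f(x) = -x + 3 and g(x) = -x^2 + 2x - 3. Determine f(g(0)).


g(0) = -3
f(-3) = 6

6


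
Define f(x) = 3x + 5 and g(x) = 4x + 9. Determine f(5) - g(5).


f(5) = 20
g(5) = 29
Difference = -9

-9


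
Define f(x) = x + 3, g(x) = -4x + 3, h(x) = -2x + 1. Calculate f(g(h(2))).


h(2) = -3
g(-3) = 15
f(15) = 18

18


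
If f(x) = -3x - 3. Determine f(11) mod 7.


f(11) = -36
-36 mod 7 = 6

6


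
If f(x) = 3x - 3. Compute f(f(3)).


f(3) = 6
f(6) = 15

15


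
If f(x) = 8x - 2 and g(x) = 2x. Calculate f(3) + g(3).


f(3) = 22
g(3) = 6
Sum = 28

28


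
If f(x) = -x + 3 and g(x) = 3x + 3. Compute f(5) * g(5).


f(5) = -2
g(5) = 18
Product = -36

-36


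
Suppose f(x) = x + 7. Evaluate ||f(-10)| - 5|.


f(-10) = -3
|-3| = 3
|3 - 5| = 2

2


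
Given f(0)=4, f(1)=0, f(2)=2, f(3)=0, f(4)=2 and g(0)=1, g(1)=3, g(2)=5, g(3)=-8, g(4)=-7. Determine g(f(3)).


f(3) = 0
g(0) = 1

1


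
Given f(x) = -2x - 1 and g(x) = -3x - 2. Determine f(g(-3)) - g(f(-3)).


f(g(-3)) = -15
g(f(-3)) = -17
Difference = 2

2


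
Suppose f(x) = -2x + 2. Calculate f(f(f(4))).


-26


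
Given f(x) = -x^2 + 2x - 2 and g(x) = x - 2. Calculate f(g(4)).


g(4) = 2
f(2) = (-1)*(2)^2 + 2*(2) - 2 = -2

-2


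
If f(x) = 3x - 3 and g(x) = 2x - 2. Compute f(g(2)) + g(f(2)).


f(g(2)) = 3
g(f(2)) = 4
Sum = 7

7


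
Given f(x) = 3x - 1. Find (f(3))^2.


f(3) = 8
(8)^2 = 64

64


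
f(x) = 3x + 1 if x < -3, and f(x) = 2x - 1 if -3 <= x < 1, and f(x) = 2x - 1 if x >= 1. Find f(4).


4 satisfies x >= 1
f(4) = 7

7


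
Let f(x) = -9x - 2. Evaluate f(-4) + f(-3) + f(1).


f(-4) = 34
f(-3) = 25
f(1) = -11
Sum = 48

48


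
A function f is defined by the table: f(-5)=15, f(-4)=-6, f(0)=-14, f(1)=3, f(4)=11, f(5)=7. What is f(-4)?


Reading from the table at x = -4

-6


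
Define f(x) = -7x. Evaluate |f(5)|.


f(5) = -35
|-35| = 35

35


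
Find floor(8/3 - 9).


8/3 = 2.6667
2.6667 - 9 = -6.3333
floor(-6.3333) = -7

-7


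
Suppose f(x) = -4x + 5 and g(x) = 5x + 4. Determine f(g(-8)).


149


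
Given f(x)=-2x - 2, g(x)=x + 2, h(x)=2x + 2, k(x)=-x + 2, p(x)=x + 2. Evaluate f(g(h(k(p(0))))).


p(0) = 2
k(2) = 0
h(0) = 2
g(2) = 4
f(4) = -10

-10


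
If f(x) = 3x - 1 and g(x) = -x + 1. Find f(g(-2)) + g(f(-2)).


f(g(-2)) = 8
g(f(-2)) = 8
Sum = 16

16


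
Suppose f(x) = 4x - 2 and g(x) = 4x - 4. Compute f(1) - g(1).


f(1) = 2
g(1) = 0
Difference = 2

2


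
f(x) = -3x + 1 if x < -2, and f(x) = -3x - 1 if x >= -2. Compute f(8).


8 satisfies x >= -2
f(8) = -25

-25


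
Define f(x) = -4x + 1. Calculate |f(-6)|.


f(-6) = 25
|25| = 25

25


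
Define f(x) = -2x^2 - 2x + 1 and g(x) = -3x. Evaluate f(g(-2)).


-83


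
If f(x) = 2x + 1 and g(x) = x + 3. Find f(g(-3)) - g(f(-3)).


f(g(-3)) = 1
g(f(-3)) = -2
Difference = 3

3


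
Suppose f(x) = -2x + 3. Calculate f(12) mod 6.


f(12) = -21
-21 mod 6 = 3

3


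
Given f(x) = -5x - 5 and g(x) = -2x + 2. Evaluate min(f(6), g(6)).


f(6) = -35
g(6) = -10
min = -35

-35


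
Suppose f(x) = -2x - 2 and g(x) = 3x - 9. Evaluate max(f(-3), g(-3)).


f(-3) = 4
g(-3) = -18
max = 4

4


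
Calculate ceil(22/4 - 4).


22/4 = 5.5
5.5 - 4 = 1.5
ceil(1.5) = 2

2


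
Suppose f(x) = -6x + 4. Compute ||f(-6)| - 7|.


f(-6) = 40
|40| = 40
|40 - 7| = 33

33


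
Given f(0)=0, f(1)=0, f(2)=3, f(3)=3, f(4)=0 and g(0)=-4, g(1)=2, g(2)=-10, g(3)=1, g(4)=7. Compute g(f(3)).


f(3) = 3
g(3) = 1

1


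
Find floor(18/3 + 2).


8


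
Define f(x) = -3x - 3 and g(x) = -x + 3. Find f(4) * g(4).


f(4) = -15
g(4) = -1
Product = 15

15


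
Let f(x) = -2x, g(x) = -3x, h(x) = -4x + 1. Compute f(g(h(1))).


h(1) = -3
g(-3) = 9
f(9) = -18

-18


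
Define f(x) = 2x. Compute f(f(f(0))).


f(0) = 0
f(0) = 0
f(0) = 0

0


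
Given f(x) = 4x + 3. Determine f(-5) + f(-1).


f(-5) = -17
f(-1) = -1
Sum = -18

-18


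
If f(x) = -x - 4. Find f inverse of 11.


Solve -x - 4 = 11
x = (11 + 4) / (-1) = -15

-15


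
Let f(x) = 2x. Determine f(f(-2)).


-8


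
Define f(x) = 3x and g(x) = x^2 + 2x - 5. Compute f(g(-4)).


g(-4) = 3
f(3) = 9

9


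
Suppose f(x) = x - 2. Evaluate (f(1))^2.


f(1) = -1
(-1)^2 = 1

1


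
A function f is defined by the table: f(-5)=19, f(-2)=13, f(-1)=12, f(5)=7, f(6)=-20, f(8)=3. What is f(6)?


Reading from the table at x = 6

-20


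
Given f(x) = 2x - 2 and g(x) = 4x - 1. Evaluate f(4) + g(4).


21


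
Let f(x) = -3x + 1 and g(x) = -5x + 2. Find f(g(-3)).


g(-3) = 17
f(17) = -50

-50


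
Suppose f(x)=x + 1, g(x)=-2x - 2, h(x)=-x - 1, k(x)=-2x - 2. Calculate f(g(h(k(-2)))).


k(-2) = 2
h(2) = -3
g(-3) = 4
f(4) = 5

5


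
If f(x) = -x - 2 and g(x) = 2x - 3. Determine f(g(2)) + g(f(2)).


f(g(2)) = -3
g(f(2)) = -11
Sum = -14

-14


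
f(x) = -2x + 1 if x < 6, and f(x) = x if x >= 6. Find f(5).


-9


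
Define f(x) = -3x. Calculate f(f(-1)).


f(-1) = 3
f(3) = -9

-9


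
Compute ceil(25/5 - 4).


25/5 = 5
5 - 4 = 1
ceil(1) = 1

1


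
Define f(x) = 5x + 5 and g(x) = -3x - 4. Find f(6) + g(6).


f(6) = 35
g(6) = -22
Sum = 13

13


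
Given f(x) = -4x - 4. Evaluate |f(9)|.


f(9) = -40
|-40| = 40

40


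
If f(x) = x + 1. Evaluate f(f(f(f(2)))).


f(2) = 3
f(3) = 4
f(4) = 5
f(5) = 6

6


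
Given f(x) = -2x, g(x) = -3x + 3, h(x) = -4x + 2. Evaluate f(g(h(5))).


-114


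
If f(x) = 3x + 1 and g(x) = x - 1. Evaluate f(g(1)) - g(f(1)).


f(g(1)) = 1
g(f(1)) = 3
Difference = -2

-2


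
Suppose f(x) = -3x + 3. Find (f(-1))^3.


f(-1) = 6
(6)^3 = 216

216


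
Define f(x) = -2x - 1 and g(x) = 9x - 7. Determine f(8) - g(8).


f(8) = -17
g(8) = 65
Difference = -82

-82


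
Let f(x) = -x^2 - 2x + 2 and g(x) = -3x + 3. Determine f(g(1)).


g(1) = 0
f(0) = (-1)*(0)^2 - 2*(0) + 2 = 2

2


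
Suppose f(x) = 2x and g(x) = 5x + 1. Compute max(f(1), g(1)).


f(1) = 2
g(1) = 6
max = 6

6


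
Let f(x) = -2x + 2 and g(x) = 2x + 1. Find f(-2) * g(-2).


-18


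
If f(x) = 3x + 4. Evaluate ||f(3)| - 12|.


f(3) = 13
|13| = 13
|13 - 12| = 1

1


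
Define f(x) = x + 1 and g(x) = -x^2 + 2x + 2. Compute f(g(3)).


g(3) = -1
f(-1) = 0

0


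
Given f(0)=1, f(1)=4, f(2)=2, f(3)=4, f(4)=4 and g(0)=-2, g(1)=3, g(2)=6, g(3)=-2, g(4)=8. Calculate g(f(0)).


f(0) = 1
g(1) = 3

3


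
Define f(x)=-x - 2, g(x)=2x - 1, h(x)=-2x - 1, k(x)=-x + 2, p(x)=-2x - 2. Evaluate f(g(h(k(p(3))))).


p(3) = -8
k(-8) = 10
h(10) = -21
g(-21) = -43
f(-43) = 41

41


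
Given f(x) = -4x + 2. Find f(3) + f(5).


-28


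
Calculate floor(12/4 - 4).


12/4 = 3
3 - 4 = -1
floor(-1) = -1

-1


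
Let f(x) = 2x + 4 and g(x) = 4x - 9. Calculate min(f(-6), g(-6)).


f(-6) = -8
g(-6) = -33
min = -33

-33


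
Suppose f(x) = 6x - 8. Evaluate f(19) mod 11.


f(19) = 106
106 mod 11 = 7

7


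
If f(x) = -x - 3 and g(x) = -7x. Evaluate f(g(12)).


g(12) = -84
f(-84) = 81

81


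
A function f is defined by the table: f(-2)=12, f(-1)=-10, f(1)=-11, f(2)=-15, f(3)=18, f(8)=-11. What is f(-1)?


Reading from the table at x = -1

-10


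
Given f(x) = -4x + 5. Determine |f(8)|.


f(8) = -27
|-27| = 27

27


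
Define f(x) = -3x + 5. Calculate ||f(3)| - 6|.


f(3) = -4
|-4| = 4
|4 - 6| = 2

2


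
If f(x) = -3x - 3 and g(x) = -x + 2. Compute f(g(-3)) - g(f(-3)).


f(g(-3)) = -18
g(f(-3)) = -4
Difference = -14

-14


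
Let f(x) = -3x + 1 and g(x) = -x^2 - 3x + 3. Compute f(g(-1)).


-14


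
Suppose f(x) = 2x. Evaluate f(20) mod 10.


0


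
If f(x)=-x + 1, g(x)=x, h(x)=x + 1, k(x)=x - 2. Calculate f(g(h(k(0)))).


k(0) = -2
h(-2) = -1
g(-1) = -1
f(-1) = 2

2


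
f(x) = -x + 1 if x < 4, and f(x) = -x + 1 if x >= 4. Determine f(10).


-9


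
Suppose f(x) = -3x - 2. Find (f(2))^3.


-512


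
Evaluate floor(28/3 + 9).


28/3 = 9.3333
9.3333 + 9 = 18.3333
floor(18.3333) = 18

18


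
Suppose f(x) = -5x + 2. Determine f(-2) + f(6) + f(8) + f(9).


f(-2) = 12
f(6) = -28
f(8) = -38
f(9) = -43
Sum = -97

-97


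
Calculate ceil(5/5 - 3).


5/5 = 1
1 - 3 = -2
ceil(-2) = -2

-2
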